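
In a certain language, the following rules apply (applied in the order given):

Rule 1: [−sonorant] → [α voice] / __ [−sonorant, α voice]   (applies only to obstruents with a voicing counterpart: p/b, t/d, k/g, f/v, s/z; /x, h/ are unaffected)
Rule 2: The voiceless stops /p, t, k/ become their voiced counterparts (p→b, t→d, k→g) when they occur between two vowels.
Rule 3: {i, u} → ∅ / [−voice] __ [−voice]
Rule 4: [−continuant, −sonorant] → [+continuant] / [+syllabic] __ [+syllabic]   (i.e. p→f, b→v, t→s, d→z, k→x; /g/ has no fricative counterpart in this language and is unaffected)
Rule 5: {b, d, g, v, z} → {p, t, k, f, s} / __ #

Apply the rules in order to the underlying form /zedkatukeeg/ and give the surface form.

zetkazugeek

Rule 1 (regressive voicing assimilation): /d/ precedes the voiceless obstruent /k/, so it devoices to [t] by assimilation. /zedkatukeeg/ → zetkatukeeg.
Rule 2 (intervocalic voicing): /t/ is a voiceless stop between vowels /a/ and /u/, so it voices to [d]. /k/ is a voiceless stop between vowels /u/ and /e/, so it voices to [g]. /zetkatukeeg/ → zetkadugeeg.
Rule 3 (high vowel syncope): no segment meets the environment; /zetkadugeeg/ is unchanged.
Rule 4 (intervocalic spirantization): /d/ is a stop between vowels /a/ and /u/, so it spirantizes to the fricative [z]. /zetkadugeeg/ → zetkazugeeg.
Rule 5 (final devoicing): /g/ is a voiced obstruent in word-final position, so it devoices to [k]. /zetkazugeeg/ → zetkazugeek.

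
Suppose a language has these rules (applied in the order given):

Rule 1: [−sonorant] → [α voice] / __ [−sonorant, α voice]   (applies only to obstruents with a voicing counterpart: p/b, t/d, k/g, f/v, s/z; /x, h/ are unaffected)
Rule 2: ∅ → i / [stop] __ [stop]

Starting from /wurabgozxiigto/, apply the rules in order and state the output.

Rule 1 (regressive voicing assimilation): /z/ precedes the voiceless obstruent /x/, so it devoices to [s] by assimilation. /g/ precedes the voiceless obstruent /t/, so it devoices to [k] by assimilation. /wurabgozxiigto/ → wurabgosxiikto.
Rule 2 (stop-cluster i-epenthesis): /b/ and /g/ form a stop–stop cluster, so [i] is inserted between them. /k/ and /t/ form a stop–stop cluster, so [i] is inserted between them. /wurabgosxiikto/ → wurabigosxiikito.

wurabigosxiikito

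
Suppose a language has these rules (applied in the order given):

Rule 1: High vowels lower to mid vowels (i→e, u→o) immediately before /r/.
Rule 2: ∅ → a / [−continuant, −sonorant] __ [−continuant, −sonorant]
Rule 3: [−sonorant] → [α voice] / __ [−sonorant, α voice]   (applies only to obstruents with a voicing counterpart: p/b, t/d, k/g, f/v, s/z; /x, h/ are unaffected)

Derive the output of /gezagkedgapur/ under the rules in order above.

Rule 1 (pre-rhotic lowering): /u/ is a high vowel immediately before /r/, so it lowers to [o]. /gezagkedgapur/ → gezagkedgapor.
Rule 2 (stop-cluster a-epenthesis): /g/ and /k/ form a stop–stop cluster, so [a] is inserted between them. /d/ and /g/ form a stop–stop cluster, so [a] is inserted between them. /gezagkedgapor/ → gezagakedagapor.
Rule 3 (regressive voicing assimilation): no segment meets the environment; /gezagakedagapor/ is unchanged.

gezagakedagapor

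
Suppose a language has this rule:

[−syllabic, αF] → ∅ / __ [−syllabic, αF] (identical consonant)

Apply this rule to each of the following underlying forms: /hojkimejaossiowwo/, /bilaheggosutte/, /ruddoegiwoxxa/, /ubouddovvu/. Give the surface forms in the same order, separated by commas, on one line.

/hojkimejaossiowwo/: /ss/ is a geminate; the first /s/ deletes. /ww/ is a geminate; the first /w/ deletes. → [hojkimejaosiowo].
/bilaheggosutte/: /gg/ is a geminate; the first /g/ deletes. /tt/ is a geminate; the first /t/ deletes. → [bilahegosute].
/ruddoegiwoxxa/: /dd/ is a geminate; the first /d/ deletes. /xx/ is a geminate; the first /x/ deletes. → [rudoegiwoxa].
/ubouddovvu/: /dd/ is a geminate; the first /d/ deletes. /vv/ is a geminate; the first /v/ deletes. → [uboudovu].

hojkimejaosiowo, bilahegosute, rudoegiwoxa, uboudovu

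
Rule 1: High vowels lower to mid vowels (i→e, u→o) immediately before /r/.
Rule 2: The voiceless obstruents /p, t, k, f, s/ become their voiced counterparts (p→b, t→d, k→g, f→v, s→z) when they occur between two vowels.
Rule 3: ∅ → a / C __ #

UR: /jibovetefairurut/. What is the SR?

jibovedevaeroruta

Rule 1 (pre-rhotic lowering): /i/ is a high vowel immediately before /r/, so it lowers to [e]. /u/ is a high vowel immediately before /r/, so it lowers to [o]. /jibovetefairurut/ → jibovetefaerorut.
Rule 2 (intervocalic voicing): /t/ is a voiceless obstruent between vowels /e/ and /e/, so it voices to [d]. /f/ is a voiceless obstruent between vowels /e/ and /a/, so it voices to [v]. /jibovetefaerorut/ → jibovedevaerorut.
Rule 3 (final a-epenthesis): the form ends in the consonant /t/, so [a] is inserted word-finally. /jibovedevaerorut/ → jibovedevaeroruta.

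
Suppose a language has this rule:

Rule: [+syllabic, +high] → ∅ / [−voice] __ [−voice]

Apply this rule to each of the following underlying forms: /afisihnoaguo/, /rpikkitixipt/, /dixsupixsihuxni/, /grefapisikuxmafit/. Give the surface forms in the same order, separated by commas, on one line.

afshnoaguo, rpkktxpt, dixspxshxni, grefapskxmaft

/afisihnoaguo/: /i/ is a high vowel flanked by voiceless consonants /f/ and /s/, so it deletes. /i/ is a high vowel flanked by voiceless consonants /s/ and /h/, so it deletes. → [afshnoaguo].
/rpikkitixipt/: /i/ is a high vowel flanked by voiceless consonants /p/ and /k/, so it deletes. /i/ is a high vowel flanked by voiceless consonants /k/ and /t/, so it deletes. /i/ is a high vowel flanked by voiceless consonants /t/ and /x/, so it deletes. /i/ is a high vowel flanked by voiceless consonants /x/ and /p/, so it deletes. → [rpkktxpt].
/dixsupixsihuxni/: /u/ is a high vowel flanked by voiceless consonants /s/ and /p/, so it deletes. /i/ is a high vowel flanked by voiceless consonants /p/ and /x/, so it deletes. /i/ is a high vowel flanked by voiceless consonants /s/ and /h/, so it deletes. /u/ is a high vowel flanked by voiceless consonants /h/ and /x/, so it deletes. → [dixspxshxni].
/grefapisikuxmafit/: /i/ is a high vowel flanked by voiceless consonants /p/ and /s/, so it deletes. /i/ is a high vowel flanked by voiceless consonants /s/ and /k/, so it deletes. /u/ is a high vowel flanked by voiceless consonants /k/ and /x/, so it deletes. /i/ is a high vowel flanked by voiceless consonants /f/ and /t/, so it deletes. → [grefapskxmaft].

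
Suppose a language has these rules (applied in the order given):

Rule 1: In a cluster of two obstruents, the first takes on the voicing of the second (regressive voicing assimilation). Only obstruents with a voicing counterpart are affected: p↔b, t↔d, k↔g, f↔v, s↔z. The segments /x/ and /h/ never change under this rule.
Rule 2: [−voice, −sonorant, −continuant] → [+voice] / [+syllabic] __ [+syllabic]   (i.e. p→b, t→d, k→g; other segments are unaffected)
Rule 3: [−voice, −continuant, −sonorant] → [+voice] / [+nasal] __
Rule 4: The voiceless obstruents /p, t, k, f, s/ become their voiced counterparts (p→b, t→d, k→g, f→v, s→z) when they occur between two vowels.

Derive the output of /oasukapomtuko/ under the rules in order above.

oazugabomdugo

Rule 1 (regressive voicing assimilation): no segment meets the environment; /oasukapomtuko/ is unchanged.
Rule 2 (intervocalic voicing): /k/ is a voiceless stop between vowels /u/ and /a/, so it voices to [g]. /p/ is a voiceless stop between vowels /a/ and /o/, so it voices to [b]. /k/ is a voiceless stop between vowels /u/ and /o/, so it voices to [g]. /oasukapomtuko/ → oasugabomtugo.
Rule 3 (post-nasal voicing): /t/ is a voiceless stop immediately after the nasal /m/, so it voices to [d]. /oasugabomtugo/ → oasugabomdugo.
Rule 4 (intervocalic voicing): /s/ is a voiceless obstruent between vowels /a/ and /u/, so it voices to [z]. /oasugabomdugo/ → oazugabomdugo.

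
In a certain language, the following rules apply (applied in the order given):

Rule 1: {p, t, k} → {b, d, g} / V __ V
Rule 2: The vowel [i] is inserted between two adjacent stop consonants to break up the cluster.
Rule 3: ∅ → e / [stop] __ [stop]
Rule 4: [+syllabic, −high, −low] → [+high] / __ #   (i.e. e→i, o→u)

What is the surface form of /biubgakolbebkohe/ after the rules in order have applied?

Rule 1 (intervocalic voicing): /k/ is a voiceless stop between vowels /a/ and /o/, so it voices to [g]. /biubgakolbebkohe/ → biubgagolbebkohe.
Rule 2 (stop-cluster i-epenthesis): /b/ and /g/ form a stop–stop cluster, so [i] is inserted between them. /b/ and /k/ form a stop–stop cluster, so [i] is inserted between them. /biubgagolbebkohe/ → biubigagolbebikohe.
Rule 3 (stop-cluster e-epenthesis): no segment meets the environment; /biubigagolbebikohe/ is unchanged.
Rule 4 (final vowel raising): /e/ is a mid vowel in word-final position, so it raises to [i]. /biubigagolbebikohe/ → biubigagolbebikohi.

biubigagolbebikohi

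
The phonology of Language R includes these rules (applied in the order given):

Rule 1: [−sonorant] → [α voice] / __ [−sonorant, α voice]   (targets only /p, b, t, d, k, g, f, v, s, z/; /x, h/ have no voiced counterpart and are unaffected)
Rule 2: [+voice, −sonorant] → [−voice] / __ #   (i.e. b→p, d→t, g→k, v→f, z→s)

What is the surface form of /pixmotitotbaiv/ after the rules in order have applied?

Rule 1 (regressive voicing assimilation): /t/ precedes the voiced obstruent /b/, so it voices to [d] by assimilation. /pixmotitotbaiv/ → pixmotitodbaiv.
Rule 2 (final devoicing): /v/ is a voiced obstruent in word-final position, so it devoices to [f]. /pixmotitodbaiv/ → pixmotitodbaif.

pixmotitodbaif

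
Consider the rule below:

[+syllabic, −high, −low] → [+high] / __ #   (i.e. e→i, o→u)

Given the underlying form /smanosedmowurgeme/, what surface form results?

smanosedmowurgemi

/e/ is a mid vowel in word-final position, so it raises to [i].
The other instances of /o/, /e/ do not occur in the required environment and remain unchanged.
Surface form: [smanosedmowurgemi].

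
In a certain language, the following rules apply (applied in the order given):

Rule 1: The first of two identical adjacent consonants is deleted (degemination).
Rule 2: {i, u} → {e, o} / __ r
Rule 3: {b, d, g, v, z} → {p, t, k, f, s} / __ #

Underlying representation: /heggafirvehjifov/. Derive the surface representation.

Rule 1 (degemination): /gg/ is a geminate; the first /g/ deletes. /heggafirvehjifov/ → hegafirvehjifov.
Rule 2 (pre-rhotic lowering): /i/ is a high vowel immediately before /r/, so it lowers to [e]. /hegafirvehjifov/ → hegafervehjifov.
Rule 3 (final devoicing): /v/ is a voiced obstruent in word-final position, so it devoices to [f]. /hegafervehjifov/ → hegafervehjifof.

hegafervehjifof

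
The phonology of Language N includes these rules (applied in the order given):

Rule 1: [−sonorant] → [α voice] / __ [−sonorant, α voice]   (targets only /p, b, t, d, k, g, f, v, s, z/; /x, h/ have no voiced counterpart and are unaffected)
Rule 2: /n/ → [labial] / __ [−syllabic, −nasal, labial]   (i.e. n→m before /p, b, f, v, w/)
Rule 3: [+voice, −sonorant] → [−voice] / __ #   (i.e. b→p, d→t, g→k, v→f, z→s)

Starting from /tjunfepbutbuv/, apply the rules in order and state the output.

tjumfebbudbuf

Rule 1 (regressive voicing assimilation): /p/ precedes the voiced obstruent /b/, so it voices to [b] by assimilation. /t/ precedes the voiced obstruent /b/, so it voices to [d] by assimilation. /tjunfepbutbuv/ → tjunfebbudbuv.
Rule 2 (nasal place assimilation): /n/ precedes the labial consonant /f/, so it assimilates in place to [m]. /tjunfebbudbuv/ → tjumfebbudbuv.
Rule 3 (final devoicing): /v/ is a voiced obstruent in word-final position, so it devoices to [f]. /tjumfebbudbuv/ → tjumfebbudbuf.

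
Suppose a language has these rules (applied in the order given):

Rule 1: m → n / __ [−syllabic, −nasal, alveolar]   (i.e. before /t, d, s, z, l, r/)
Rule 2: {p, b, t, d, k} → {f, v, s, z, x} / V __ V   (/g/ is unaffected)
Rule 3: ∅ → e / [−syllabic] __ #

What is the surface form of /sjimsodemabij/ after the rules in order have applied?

Rule 1 (nasal place assimilation): /m/ precedes the alveolar consonant /s/, so it assimilates in place to [n]. /sjimsodemabij/ → sjinsodemabij.
Rule 2 (intervocalic spirantization): /d/ is a stop between vowels /o/ and /e/, so it spirantizes to the fricative [z]. /b/ is a stop between vowels /a/ and /i/, so it spirantizes to the fricative [v]. /sjinsodemabij/ → sjinsozemavij.
Rule 3 (final e-epenthesis): the form ends in the consonant /j/, so [e] is inserted word-finally. /sjinsozemavij/ → sjinsozemavije.

sjinsozemavije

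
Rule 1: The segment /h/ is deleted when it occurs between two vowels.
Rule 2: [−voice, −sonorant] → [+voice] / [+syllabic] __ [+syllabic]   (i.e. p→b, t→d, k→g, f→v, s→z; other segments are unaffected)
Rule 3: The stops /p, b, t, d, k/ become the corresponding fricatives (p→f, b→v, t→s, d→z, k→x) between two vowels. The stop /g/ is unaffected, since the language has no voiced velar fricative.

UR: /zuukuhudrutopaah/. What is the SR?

zuuguudruzovaah

Rule 1 (intervocalic h-deletion): /h/ occurs between vowels /u/ and /u/, so it deletes. /zuukuhudrutopaah/ → zuukuudrutopaah.
Rule 2 (intervocalic voicing): /k/ is a voiceless obstruent between vowels /u/ and /u/, so it voices to [g]. /t/ is a voiceless obstruent between vowels /u/ and /o/, so it voices to [d]. /p/ is a voiceless obstruent between vowels /o/ and /a/, so it voices to [b]. /zuukuudrutopaah/ → zuuguudrudobaah.
Rule 3 (intervocalic spirantization): /d/ is a stop between vowels /u/ and /o/, so it spirantizes to the fricative [z]. /b/ is a stop between vowels /o/ and /a/, so it spirantizes to the fricative [v]. /zuuguudrudobaah/ → zuuguudruzovaah.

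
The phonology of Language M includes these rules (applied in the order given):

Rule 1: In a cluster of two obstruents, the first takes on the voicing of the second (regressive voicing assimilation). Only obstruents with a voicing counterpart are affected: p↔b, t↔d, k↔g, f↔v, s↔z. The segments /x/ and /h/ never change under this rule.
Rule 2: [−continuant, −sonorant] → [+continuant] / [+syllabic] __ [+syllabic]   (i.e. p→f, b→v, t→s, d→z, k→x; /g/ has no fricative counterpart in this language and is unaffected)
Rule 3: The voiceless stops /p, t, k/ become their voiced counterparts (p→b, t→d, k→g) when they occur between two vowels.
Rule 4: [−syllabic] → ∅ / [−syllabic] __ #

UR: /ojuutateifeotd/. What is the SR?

Rule 1 (regressive voicing assimilation): /t/ precedes the voiced obstruent /d/, so it voices to [d] by assimilation. /ojuutateifeotd/ → ojuutateifeodd.
Rule 2 (intervocalic spirantization): /t/ is a stop between vowels /u/ and /a/, so it spirantizes to the fricative [s]. /t/ is a stop between vowels /a/ and /e/, so it spirantizes to the fricative [s]. /ojuutateifeodd/ → ojuusaseifeodd.
Rule 3 (intervocalic voicing): no segment meets the environment; /ojuusaseifeodd/ is unchanged.
Rule 4 (final cluster simplification): /d/ is the second consonant of a word-final cluster /dd/, so it deletes. /ojuusaseifeodd/ → ojuusaseifeod.

ojuusaseifeod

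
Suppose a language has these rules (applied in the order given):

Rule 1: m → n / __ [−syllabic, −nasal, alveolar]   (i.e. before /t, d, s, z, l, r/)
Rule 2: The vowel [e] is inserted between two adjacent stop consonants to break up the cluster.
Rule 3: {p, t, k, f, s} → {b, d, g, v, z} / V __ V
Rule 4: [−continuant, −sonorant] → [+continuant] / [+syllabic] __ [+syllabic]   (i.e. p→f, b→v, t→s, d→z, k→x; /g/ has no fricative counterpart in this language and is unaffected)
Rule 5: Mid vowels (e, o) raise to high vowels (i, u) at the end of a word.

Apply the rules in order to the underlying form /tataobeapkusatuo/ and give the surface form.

Rule 1 (nasal place assimilation): no segment meets the environment; /tataobeapkusatuo/ is unchanged.
Rule 2 (stop-cluster e-epenthesis): /p/ and /k/ form a stop–stop cluster, so [e] is inserted between them. /tataobeapkusatuo/ → tataobeapekusatuo.
Rule 3 (intervocalic voicing): /t/ is a voiceless obstruent between vowels /a/ and /a/, so it voices to [d]. /p/ is a voiceless obstruent between vowels /a/ and /e/, so it voices to [b]. /k/ is a voiceless obstruent between vowels /e/ and /u/, so it voices to [g]. /s/ is a voiceless obstruent between vowels /u/ and /a/, so it voices to [z]. /t/ is a voiceless obstruent between vowels /a/ and /u/, so it voices to [d]. /tataobeapekusatuo/ → tadaobeabeguzaduo.
Rule 4 (intervocalic spirantization): /d/ is a stop between vowels /a/ and /a/, so it spirantizes to the fricative [z]. /b/ is a stop between vowels /o/ and /e/, so it spirantizes to the fricative [v]. /b/ is a stop between vowels /a/ and /e/, so it spirantizes to the fricative [v]. /d/ is a stop between vowels /a/ and /u/, so it spirantizes to the fricative [z]. /tadaobeabeguzaduo/ → tazaoveaveguzazuo.
Rule 5 (final vowel raising): /o/ is a mid vowel in word-final position, so it raises to [u]. /tazaoveaveguzazuo/ → tazaoveaveguzazuu.

tazaoveaveguzazuu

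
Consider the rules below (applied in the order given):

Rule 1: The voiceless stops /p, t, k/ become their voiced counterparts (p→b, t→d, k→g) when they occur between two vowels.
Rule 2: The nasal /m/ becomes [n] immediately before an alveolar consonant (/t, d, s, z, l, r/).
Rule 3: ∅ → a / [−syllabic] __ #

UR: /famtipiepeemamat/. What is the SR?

fantibiebeemamata

Rule 1 (intervocalic voicing): /p/ is a voiceless stop between vowels /i/ and /i/, so it voices to [b]. /p/ is a voiceless stop between vowels /e/ and /e/, so it voices to [b]. /famtipiepeemamat/ → famtibiebeemamat.
Rule 2 (nasal place assimilation): /m/ precedes the alveolar consonant /t/, so it assimilates in place to [n]. /famtibiebeemamat/ → fantibiebeemamat.
Rule 3 (final a-epenthesis): the form ends in the consonant /t/, so [a] is inserted word-finally. /fantibiebeemamat/ → fantibiebeemamata.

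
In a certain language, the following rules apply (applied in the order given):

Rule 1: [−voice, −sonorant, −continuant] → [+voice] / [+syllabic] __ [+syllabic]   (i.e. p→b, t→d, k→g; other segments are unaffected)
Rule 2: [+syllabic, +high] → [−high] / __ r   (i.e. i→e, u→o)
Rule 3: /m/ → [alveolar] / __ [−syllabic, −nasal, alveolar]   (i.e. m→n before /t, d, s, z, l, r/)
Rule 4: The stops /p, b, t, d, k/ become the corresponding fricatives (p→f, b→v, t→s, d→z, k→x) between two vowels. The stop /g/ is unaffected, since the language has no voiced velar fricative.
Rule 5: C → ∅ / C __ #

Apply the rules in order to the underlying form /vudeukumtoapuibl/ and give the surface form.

Rule 1 (intervocalic voicing): /k/ is a voiceless stop between vowels /u/ and /u/, so it voices to [g]. /p/ is a voiceless stop between vowels /a/ and /u/, so it voices to [b]. /vudeukumtoapuibl/ → vudeugumtoabuibl.
Rule 2 (pre-rhotic lowering): no segment meets the environment; /vudeugumtoabuibl/ is unchanged.
Rule 3 (nasal place assimilation): /m/ precedes the alveolar consonant /t/, so it assimilates in place to [n]. /vudeugumtoabuibl/ → vudeuguntoabuibl.
Rule 4 (intervocalic spirantization): /d/ is a stop between vowels /u/ and /e/, so it spirantizes to the fricative [z]. /b/ is a stop between vowels /a/ and /u/, so it spirantizes to the fricative [v]. /vudeuguntoabuibl/ → vuzeuguntoavuibl.
Rule 5 (final cluster simplification): /l/ is the second consonant of a word-final cluster /bl/, so it deletes. /vuzeuguntoavuibl/ → vuzeuguntoavuib.

vuzeuguntoavuib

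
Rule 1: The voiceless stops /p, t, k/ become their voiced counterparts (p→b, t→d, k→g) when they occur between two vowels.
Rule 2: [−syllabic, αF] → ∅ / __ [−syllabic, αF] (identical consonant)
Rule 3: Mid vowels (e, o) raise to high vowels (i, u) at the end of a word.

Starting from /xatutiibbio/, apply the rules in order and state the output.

xadudiibiu

Rule 1 (intervocalic voicing): /t/ is a voiceless stop between vowels /a/ and /u/, so it voices to [d]. /t/ is a voiceless stop between vowels /u/ and /i/, so it voices to [d]. /xatutiibbio/ → xadudiibbio.
Rule 2 (degemination): /bb/ is a geminate; the first /b/ deletes. /xadudiibbio/ → xadudiibio.
Rule 3 (final vowel raising): /o/ is a mid vowel in word-final position, so it raises to [u]. /xadudiibio/ → xadudiibiu.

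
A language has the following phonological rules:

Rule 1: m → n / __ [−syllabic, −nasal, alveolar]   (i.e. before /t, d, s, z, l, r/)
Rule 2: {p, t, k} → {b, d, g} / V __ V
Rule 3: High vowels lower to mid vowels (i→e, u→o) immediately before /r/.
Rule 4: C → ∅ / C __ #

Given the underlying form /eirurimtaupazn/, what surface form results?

eerorintaubaz

Rule 1 (nasal place assimilation): /m/ precedes the alveolar consonant /t/, so it assimilates in place to [n]. /eirurimtaupazn/ → eirurintaupazn.
Rule 2 (intervocalic voicing): /p/ is a voiceless stop between vowels /u/ and /a/, so it voices to [b]. /eirurintaupazn/ → eirurintaubazn.
Rule 3 (pre-rhotic lowering): /i/ is a high vowel immediately before /r/, so it lowers to [e]. /u/ is a high vowel immediately before /r/, so it lowers to [o]. /eirurintaubazn/ → eerorintaubazn.
Rule 4 (final cluster simplification): /n/ is the second consonant of a word-final cluster /zn/, so it deletes. /eerorintaubazn/ → eerorintaubaz.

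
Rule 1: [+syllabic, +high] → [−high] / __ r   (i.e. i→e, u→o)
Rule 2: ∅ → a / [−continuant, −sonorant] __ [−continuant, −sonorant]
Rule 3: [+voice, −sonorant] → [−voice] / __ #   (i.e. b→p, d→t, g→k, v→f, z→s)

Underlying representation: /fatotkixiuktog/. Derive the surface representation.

Rule 1 (pre-rhotic lowering): no segment meets the environment; /fatotkixiuktog/ is unchanged.
Rule 2 (stop-cluster a-epenthesis): /t/ and /k/ form a stop–stop cluster, so [a] is inserted between them. /k/ and /t/ form a stop–stop cluster, so [a] is inserted between them. /fatotkixiuktog/ → fatotakixiukatog.
Rule 3 (final devoicing): /g/ is a voiced obstruent in word-final position, so it devoices to [k]. /fatotakixiukatog/ → fatotakixiukatok.

fatotakixiukatok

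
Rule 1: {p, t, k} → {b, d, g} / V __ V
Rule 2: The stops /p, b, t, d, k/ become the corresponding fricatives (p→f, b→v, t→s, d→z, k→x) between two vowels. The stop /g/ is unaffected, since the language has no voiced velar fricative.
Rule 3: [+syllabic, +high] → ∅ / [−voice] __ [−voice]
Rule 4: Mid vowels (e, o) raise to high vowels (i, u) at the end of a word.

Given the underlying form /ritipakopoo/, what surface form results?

rizivagovou

Rule 1 (intervocalic voicing): /t/ is a voiceless stop between vowels /i/ and /i/, so it voices to [d]. /p/ is a voiceless stop between vowels /i/ and /a/, so it voices to [b]. /k/ is a voiceless stop between vowels /a/ and /o/, so it voices to [g]. /p/ is a voiceless stop between vowels /o/ and /o/, so it voices to [b]. /ritipakopoo/ → ridibagoboo.
Rule 2 (intervocalic spirantization): /d/ is a stop between vowels /i/ and /i/, so it spirantizes to the fricative [z]. /b/ is a stop between vowels /i/ and /a/, so it spirantizes to the fricative [v]. /b/ is a stop between vowels /o/ and /o/, so it spirantizes to the fricative [v]. /ridibagoboo/ → rizivagovoo.
Rule 3 (high vowel syncope): no segment meets the environment; /rizivagovoo/ is unchanged.
Rule 4 (final vowel raising): /o/ is a mid vowel in word-final position, so it raises to [u]. /rizivagovoo/ → rizivagovou.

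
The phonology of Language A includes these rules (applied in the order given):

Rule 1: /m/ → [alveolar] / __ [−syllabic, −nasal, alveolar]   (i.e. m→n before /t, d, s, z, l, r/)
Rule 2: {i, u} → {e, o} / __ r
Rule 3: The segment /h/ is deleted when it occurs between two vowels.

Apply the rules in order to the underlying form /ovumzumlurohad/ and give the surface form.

Rule 1 (nasal place assimilation): /m/ precedes the alveolar consonant /z/, so it assimilates in place to [n]. /m/ precedes the alveolar consonant /l/, so it assimilates in place to [n]. /ovumzumlurohad/ → ovunzunlurohad.
Rule 2 (pre-rhotic lowering): /u/ is a high vowel immediately before /r/, so it lowers to [o]. /ovunzunlurohad/ → ovunzunlorohad.
Rule 3 (intervocalic h-deletion): /h/ occurs between vowels /o/ and /a/, so it deletes. /ovunzunlorohad/ → ovunzunloroad.

ovunzunloroad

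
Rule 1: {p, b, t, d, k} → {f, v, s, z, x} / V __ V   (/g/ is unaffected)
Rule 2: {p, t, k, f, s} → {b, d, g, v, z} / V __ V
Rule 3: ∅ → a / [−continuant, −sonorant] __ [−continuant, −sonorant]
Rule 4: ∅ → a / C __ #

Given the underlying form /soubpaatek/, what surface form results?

Rule 1 (intervocalic spirantization): /t/ is a stop between vowels /a/ and /e/, so it spirantizes to the fricative [s]. /soubpaatek/ → soubpaasek.
Rule 2 (intervocalic voicing): /s/ is a voiceless obstruent between vowels /a/ and /e/, so it voices to [z]. /soubpaasek/ → soubpaazek.
Rule 3 (stop-cluster a-epenthesis): /b/ and /p/ form a stop–stop cluster, so [a] is inserted between them. /soubpaazek/ → soubapaazek.
Rule 4 (final a-epenthesis): the form ends in the consonant /k/, so [a] is inserted word-finally. /soubapaazek/ → soubapaazeka.

soubapaazeka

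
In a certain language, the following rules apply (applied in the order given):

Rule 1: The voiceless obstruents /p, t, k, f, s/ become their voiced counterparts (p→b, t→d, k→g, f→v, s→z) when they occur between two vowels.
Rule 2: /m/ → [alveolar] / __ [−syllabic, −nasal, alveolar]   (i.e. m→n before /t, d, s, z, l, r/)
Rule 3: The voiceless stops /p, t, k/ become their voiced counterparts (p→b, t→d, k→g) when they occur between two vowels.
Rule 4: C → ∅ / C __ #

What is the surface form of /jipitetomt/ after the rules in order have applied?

jibidedon

Rule 1 (intervocalic voicing): /p/ is a voiceless obstruent between vowels /i/ and /i/, so it voices to [b]. /t/ is a voiceless obstruent between vowels /i/ and /e/, so it voices to [d]. /t/ is a voiceless obstruent between vowels /e/ and /o/, so it voices to [d]. /jipitetomt/ → jibidedomt.
Rule 2 (nasal place assimilation): /m/ precedes the alveolar consonant /t/, so it assimilates in place to [n]. /jibidedomt/ → jibidedont.
Rule 3 (intervocalic voicing): no segment meets the environment; /jibidedont/ is unchanged.
Rule 4 (final cluster simplification): /t/ is the second consonant of a word-final cluster /nt/, so it deletes. /jibidedont/ → jibidedon.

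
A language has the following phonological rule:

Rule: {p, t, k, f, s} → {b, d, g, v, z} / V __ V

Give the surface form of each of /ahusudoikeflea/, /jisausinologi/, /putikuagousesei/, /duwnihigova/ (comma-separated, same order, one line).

ahuzudoigeflea, jizauzinologi, pudiguagouzezei, duwnihigova

/ahusudoikeflea/: /s/ is a voiceless obstruent between vowels /u/ and /u/, so it voices to [z]. /k/ is a voiceless obstruent between vowels /i/ and /e/, so it voices to [g]. → [ahuzudoigeflea].
/jisausinologi/: /s/ is a voiceless obstruent between vowels /i/ and /a/, so it voices to [z]. /s/ is a voiceless obstruent between vowels /u/ and /i/, so it voices to [z]. → [jizauzinologi].
/putikuagousesei/: /t/ is a voiceless obstruent between vowels /u/ and /i/, so it voices to [d]. /k/ is a voiceless obstruent between vowels /i/ and /u/, so it voices to [g]. /s/ is a voiceless obstruent between vowels /u/ and /e/, so it voices to [z]. /s/ is a voiceless obstruent between vowels /e/ and /e/, so it voices to [z]. → [pudiguagouzezei].
/duwnihigova/: the rule's environment is not met; surfaces unchanged as [duwnihigova].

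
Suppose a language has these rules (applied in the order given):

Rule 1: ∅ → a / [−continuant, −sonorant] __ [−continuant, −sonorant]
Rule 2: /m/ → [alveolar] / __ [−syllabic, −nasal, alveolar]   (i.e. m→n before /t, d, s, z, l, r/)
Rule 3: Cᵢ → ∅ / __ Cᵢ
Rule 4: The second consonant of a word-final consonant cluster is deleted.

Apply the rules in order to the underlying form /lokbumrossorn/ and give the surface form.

Rule 1 (stop-cluster a-epenthesis): /k/ and /b/ form a stop–stop cluster, so [a] is inserted between them. /lokbumrossorn/ → lokabumrossorn.
Rule 2 (nasal place assimilation): /m/ precedes the alveolar consonant /r/, so it assimilates in place to [n]. /lokabumrossorn/ → lokabunrossorn.
Rule 3 (degemination): /ss/ is a geminate; the first /s/ deletes. /lokabunrossorn/ → lokabunrosorn.
Rule 4 (final cluster simplification): /n/ is the second consonant of a word-final cluster /rn/, so it deletes. /lokabunrosorn/ → lokabunrosor.

lokabunrosor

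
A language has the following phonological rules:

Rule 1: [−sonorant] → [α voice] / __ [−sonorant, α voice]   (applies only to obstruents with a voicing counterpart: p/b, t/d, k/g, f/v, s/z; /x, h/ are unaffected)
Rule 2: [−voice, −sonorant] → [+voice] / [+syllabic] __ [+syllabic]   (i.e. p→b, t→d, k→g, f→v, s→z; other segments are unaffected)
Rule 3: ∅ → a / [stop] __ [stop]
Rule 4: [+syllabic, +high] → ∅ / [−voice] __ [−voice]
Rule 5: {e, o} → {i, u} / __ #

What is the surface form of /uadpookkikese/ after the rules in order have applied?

Rule 1 (regressive voicing assimilation): /d/ precedes the voiceless obstruent /p/, so it devoices to [t] by assimilation. /uadpookkikese/ → uatpookkikese.
Rule 2 (intervocalic voicing): /k/ is a voiceless obstruent between vowels /i/ and /e/, so it voices to [g]. /s/ is a voiceless obstruent between vowels /e/ and /e/, so it voices to [z]. /uatpookkikese/ → uatpookkigeze.
Rule 3 (stop-cluster a-epenthesis): /t/ and /p/ form a stop–stop cluster, so [a] is inserted between them. /k/ and /k/ form a stop–stop cluster, so [a] is inserted between them. /uatpookkigeze/ → uatapookakigeze.
Rule 4 (high vowel syncope): no segment meets the environment; /uatapookakigeze/ is unchanged.
Rule 5 (final vowel raising): /e/ is a mid vowel in word-final position, so it raises to [i]. /uatapookakigeze/ → uatapookakigezi.

uatapookakigezi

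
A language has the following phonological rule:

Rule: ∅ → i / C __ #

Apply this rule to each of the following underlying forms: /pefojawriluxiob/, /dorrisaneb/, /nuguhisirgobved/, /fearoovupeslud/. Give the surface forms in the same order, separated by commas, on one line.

pefojawriluxiobi, dorrisanebi, nuguhisirgobvedi, fearoovupesludi

/pefojawriluxiob/: the form ends in the consonant /b/, so [i] is inserted word-finally. → [pefojawriluxiobi].
/dorrisaneb/: the form ends in the consonant /b/, so [i] is inserted word-finally. → [dorrisanebi].
/nuguhisirgobved/: the form ends in the consonant /d/, so [i] is inserted word-finally. → [nuguhisirgobvedi].
/fearoovupeslud/: the form ends in the consonant /d/, so [i] is inserted word-finally. → [fearoovupesludi].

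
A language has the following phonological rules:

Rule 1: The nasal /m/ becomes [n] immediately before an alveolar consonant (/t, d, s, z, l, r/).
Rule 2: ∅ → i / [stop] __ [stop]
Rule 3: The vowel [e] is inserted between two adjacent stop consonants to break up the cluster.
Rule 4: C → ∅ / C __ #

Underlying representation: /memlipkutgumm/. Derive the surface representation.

menlipikutigum

Rule 1 (nasal place assimilation): /m/ precedes the alveolar consonant /l/, so it assimilates in place to [n]. /memlipkutgumm/ → menlipkutgumm.
Rule 2 (stop-cluster i-epenthesis): /p/ and /k/ form a stop–stop cluster, so [i] is inserted between them. /t/ and /g/ form a stop–stop cluster, so [i] is inserted between them. /menlipkutgumm/ → menlipikutigumm.
Rule 3 (stop-cluster e-epenthesis): no segment meets the environment; /menlipikutigumm/ is unchanged.
Rule 4 (final cluster simplification): /m/ is the second consonant of a word-final cluster /mm/, so it deletes. /menlipikutigumm/ → menlipikutigum.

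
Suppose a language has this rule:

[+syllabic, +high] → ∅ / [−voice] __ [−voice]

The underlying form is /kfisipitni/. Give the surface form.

/i/ is a high vowel flanked by voiceless consonants /f/ and /s/, so it deletes.
/i/ is a high vowel flanked by voiceless consonants /s/ and /p/, so it deletes.
/i/ is a high vowel flanked by voiceless consonants /p/ and /t/, so it deletes.
The other instance of /i/ does not occur in the required environment and remains unchanged.
Surface form: [kfsptni].

kfsptni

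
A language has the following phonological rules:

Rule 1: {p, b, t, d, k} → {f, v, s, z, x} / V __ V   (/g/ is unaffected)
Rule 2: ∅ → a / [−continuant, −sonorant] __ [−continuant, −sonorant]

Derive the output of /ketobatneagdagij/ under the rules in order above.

kesovatneagadagij

Rule 1 (intervocalic spirantization): /t/ is a stop between vowels /e/ and /o/, so it spirantizes to the fricative [s]. /b/ is a stop between vowels /o/ and /a/, so it spirantizes to the fricative [v]. /ketobatneagdagij/ → kesovatneagdagij.
Rule 2 (stop-cluster a-epenthesis): /g/ and /d/ form a stop–stop cluster, so [a] is inserted between them. /kesovatneagdagij/ → kesovatneagadagij.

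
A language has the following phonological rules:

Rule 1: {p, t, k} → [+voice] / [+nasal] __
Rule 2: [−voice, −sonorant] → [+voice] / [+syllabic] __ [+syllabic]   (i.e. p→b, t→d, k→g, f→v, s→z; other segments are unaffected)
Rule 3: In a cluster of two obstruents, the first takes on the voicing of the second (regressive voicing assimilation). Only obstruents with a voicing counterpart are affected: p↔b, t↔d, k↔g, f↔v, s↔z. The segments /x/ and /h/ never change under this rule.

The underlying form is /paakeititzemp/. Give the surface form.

Rule 1 (post-nasal voicing): /p/ is a voiceless stop immediately after the nasal /m/, so it voices to [b]. /paakeititzemp/ → paakeititzemb.
Rule 2 (intervocalic voicing): /k/ is a voiceless obstruent between vowels /a/ and /e/, so it voices to [g]. /t/ is a voiceless obstruent between vowels /i/ and /i/, so it voices to [d]. /paakeititzemb/ → paageiditzemb.
Rule 3 (regressive voicing assimilation): /t/ precedes the voiced obstruent /z/, so it voices to [d] by assimilation. /paageiditzemb/ → paageididzemb.

paageididzemb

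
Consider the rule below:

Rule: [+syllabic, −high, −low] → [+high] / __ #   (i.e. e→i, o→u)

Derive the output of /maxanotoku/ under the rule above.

No segment of /maxanotoku/ meets the structural description of the rule, so the form surfaces unchanged.

maxanotoku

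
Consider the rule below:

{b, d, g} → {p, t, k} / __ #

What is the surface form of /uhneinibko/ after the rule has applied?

No segment of /uhneinibko/ meets the structural description of the rule, so the form surfaces unchanged.

uhneinibko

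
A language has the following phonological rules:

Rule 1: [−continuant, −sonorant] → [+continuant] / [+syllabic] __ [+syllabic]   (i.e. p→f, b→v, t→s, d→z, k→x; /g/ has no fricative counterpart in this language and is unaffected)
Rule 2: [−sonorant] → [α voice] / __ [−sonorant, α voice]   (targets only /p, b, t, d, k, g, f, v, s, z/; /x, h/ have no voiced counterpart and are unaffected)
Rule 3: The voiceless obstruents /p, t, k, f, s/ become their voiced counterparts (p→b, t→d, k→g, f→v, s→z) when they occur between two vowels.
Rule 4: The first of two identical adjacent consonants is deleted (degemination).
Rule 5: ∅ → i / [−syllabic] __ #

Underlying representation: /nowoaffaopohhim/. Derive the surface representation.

Rule 1 (intervocalic spirantization): /p/ is a stop between vowels /o/ and /o/, so it spirantizes to the fricative [f]. /nowoaffaopohhim/ → nowoaffaofohhim.
Rule 2 (regressive voicing assimilation): no segment meets the environment; /nowoaffaofohhim/ is unchanged.
Rule 3 (intervocalic voicing): /f/ is a voiceless obstruent between vowels /o/ and /o/, so it voices to [v]. /nowoaffaofohhim/ → nowoaffaovohhim.
Rule 4 (degemination): /ff/ is a geminate; the first /f/ deletes. /hh/ is a geminate; the first /h/ deletes. /nowoaffaovohhim/ → nowoafaovohim.
Rule 5 (final i-epenthesis): the form ends in the consonant /m/, so [i] is inserted word-finally. /nowoafaovohim/ → nowoafaovohimi.

nowoafaovohimi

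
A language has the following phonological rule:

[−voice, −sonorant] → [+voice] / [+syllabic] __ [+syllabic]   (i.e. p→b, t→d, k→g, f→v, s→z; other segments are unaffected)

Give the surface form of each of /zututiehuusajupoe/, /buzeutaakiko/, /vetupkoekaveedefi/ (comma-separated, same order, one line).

zududiehuuzajuboe, buzeudaagigo, vedupkoegaveedevi

/zututiehuusajupoe/: /t/ is a voiceless obstruent between vowels /u/ and /u/, so it voices to [d]. /t/ is a voiceless obstruent between vowels /u/ and /i/, so it voices to [d]. /s/ is a voiceless obstruent between vowels /u/ and /a/, so it voices to [z]. /p/ is a voiceless obstruent between vowels /u/ and /o/, so it voices to [b]. → [zududiehuuzajuboe].
/buzeutaakiko/: /t/ is a voiceless obstruent between vowels /u/ and /a/, so it voices to [d]. /k/ is a voiceless obstruent between vowels /a/ and /i/, so it voices to [g]. /k/ is a voiceless obstruent between vowels /i/ and /o/, so it voices to [g]. → [buzeudaagigo].
/vetupkoekaveedefi/: /t/ is a voiceless obstruent between vowels /e/ and /u/, so it voices to [d]. /k/ is a voiceless obstruent between vowels /e/ and /a/, so it voices to [g]. /f/ is a voiceless obstruent between vowels /e/ and /i/, so it voices to [v]. → [vedupkoegaveedevi].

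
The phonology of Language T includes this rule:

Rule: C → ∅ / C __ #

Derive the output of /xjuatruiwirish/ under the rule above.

/h/ is the second consonant of a word-final cluster /sh/, so it deletes.
Surface form: [xjuatruiwiris].

xjuatruiwiris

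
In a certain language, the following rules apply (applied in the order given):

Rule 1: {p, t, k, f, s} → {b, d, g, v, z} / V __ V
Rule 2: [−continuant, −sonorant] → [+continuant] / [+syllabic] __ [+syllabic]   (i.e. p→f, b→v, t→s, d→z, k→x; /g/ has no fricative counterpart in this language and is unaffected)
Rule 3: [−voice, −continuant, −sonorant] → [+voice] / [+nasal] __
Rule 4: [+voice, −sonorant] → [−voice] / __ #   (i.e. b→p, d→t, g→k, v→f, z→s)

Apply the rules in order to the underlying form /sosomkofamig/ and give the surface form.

Rule 1 (intervocalic voicing): /s/ is a voiceless obstruent between vowels /o/ and /o/, so it voices to [z]. /f/ is a voiceless obstruent between vowels /o/ and /a/, so it voices to [v]. /sosomkofamig/ → sozomkovamig.
Rule 2 (intervocalic spirantization): no segment meets the environment; /sozomkovamig/ is unchanged.
Rule 3 (post-nasal voicing): /k/ is a voiceless stop immediately after the nasal /m/, so it voices to [g]. /sozomkovamig/ → sozomgovamig.
Rule 4 (final devoicing): /g/ is a voiced obstruent in word-final position, so it devoices to [k]. /sozomgovamig/ → sozomgovamik.

sozomgovamik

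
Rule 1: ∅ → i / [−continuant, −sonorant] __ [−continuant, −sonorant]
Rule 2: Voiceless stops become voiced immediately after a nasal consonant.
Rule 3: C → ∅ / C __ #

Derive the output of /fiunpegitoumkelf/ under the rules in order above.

Rule 1 (stop-cluster i-epenthesis): no segment meets the environment; /fiunpegitoumkelf/ is unchanged.
Rule 2 (post-nasal voicing): /p/ is a voiceless stop immediately after the nasal /n/, so it voices to [b]. /k/ is a voiceless stop immediately after the nasal /m/, so it voices to [g]. /fiunpegitoumkelf/ → fiunbegitoumgelf.
Rule 3 (final cluster simplification): /f/ is the second consonant of a word-final cluster /lf/, so it deletes. /fiunbegitoumgelf/ → fiunbegitoumgel.

fiunbegitoumgel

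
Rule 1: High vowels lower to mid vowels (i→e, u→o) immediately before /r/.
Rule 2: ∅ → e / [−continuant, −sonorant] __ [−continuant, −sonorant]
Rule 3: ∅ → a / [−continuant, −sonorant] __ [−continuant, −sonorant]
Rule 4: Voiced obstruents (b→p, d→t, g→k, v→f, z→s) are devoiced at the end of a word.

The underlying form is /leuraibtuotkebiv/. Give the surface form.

leoraibetuotekebif

Rule 1 (pre-rhotic lowering): /u/ is a high vowel immediately before /r/, so it lowers to [o]. /leuraibtuotkebiv/ → leoraibtuotkebiv.
Rule 2 (stop-cluster e-epenthesis): /b/ and /t/ form a stop–stop cluster, so [e] is inserted between them. /t/ and /k/ form a stop–stop cluster, so [e] is inserted between them. /leoraibtuotkebiv/ → leoraibetuotekebiv.
Rule 3 (stop-cluster a-epenthesis): no segment meets the environment; /leoraibetuotekebiv/ is unchanged.
Rule 4 (final devoicing): /v/ is a voiced obstruent in word-final position, so it devoices to [f]. /leoraibetuotekebiv/ → leoraibetuotekebif.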